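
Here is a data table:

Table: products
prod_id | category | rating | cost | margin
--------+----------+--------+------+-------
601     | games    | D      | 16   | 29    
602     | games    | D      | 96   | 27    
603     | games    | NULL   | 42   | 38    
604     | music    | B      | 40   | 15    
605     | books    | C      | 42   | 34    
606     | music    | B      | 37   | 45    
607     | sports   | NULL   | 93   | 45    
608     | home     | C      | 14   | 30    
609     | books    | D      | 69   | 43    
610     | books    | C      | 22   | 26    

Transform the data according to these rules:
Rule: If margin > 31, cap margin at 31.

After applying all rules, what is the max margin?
31

Step 1: Original maximum margin = 45
Step 2: Apply cap at 31
Step 3: 5 records had margin > 31 and were capped
Step 4: Maximum after transformation = 31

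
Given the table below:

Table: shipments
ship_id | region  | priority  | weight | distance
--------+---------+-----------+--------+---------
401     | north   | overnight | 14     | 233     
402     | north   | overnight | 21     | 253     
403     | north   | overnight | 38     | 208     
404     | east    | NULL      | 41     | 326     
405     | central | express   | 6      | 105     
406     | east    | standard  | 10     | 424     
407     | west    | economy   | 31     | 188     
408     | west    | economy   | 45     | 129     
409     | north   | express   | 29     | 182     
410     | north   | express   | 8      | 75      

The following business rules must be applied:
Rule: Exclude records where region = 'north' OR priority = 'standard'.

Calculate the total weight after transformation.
123

Step 1: Find records where region = 'north' OR priority = 'standard'
Step 2: 6 records match, summing to 120
Step 3: Original sum: 243
Step 4: Remaining sum = 243 - 120 = 123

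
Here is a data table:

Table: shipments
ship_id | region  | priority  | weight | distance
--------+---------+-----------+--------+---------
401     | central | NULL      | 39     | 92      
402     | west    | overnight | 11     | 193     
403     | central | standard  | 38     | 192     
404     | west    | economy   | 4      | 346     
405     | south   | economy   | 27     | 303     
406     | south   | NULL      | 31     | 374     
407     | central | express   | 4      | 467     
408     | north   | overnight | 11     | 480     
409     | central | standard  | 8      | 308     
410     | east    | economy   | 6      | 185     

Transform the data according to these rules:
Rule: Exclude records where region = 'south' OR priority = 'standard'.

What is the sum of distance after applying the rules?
1763

Step 1: Find records where region = 'south' OR priority = 'standard'
Step 2: 4 records match, summing to 1177
Step 3: Original sum: 2940
Step 4: Remaining sum = 2940 - 1177 = 1763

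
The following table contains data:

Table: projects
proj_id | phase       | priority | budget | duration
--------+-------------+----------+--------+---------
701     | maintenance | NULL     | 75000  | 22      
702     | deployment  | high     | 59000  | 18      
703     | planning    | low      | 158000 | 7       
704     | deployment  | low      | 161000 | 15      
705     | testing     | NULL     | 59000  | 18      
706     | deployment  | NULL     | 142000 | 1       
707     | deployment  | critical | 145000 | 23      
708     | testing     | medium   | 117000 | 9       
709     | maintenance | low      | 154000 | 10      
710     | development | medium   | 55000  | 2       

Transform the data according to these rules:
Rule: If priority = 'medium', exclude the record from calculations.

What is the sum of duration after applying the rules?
114

Step 1: Identify records where priority = 'medium'
Step 2: The excluded records sum to 11
Step 3: Original total duration = 125
Step 4: Remaining total = 125 - 11 = 114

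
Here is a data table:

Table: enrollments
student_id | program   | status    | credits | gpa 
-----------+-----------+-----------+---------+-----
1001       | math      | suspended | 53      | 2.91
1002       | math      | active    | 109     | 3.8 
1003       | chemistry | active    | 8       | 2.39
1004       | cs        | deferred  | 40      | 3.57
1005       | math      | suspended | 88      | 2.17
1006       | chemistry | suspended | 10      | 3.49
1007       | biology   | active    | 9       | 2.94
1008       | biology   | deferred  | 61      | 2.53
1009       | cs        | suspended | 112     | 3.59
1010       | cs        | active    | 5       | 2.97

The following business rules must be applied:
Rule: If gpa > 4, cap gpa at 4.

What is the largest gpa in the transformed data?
3.8

Step 1: Original maximum gpa = 3.8
Step 2: Check cap of 4 against maximum
Step 3: No records exceed the cap (max 3.8 <= cap 4), so no capping applies
Step 4: Maximum after transformation = 3.8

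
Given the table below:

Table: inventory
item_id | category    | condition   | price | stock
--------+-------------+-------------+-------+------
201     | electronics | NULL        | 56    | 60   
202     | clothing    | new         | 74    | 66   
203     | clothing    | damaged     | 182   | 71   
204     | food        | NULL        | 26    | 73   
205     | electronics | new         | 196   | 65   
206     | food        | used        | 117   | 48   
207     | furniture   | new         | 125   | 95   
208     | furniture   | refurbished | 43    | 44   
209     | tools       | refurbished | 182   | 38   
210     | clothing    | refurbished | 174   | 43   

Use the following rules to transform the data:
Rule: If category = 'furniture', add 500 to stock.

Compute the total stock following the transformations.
1603

Step 1: Count records where category = 'furniture': 2
Step 2: Total bonus added: 2 × 500 = 1000
Step 3: Original sum of stock: 603
Step 4: Final sum = 603 + 1000 = 1603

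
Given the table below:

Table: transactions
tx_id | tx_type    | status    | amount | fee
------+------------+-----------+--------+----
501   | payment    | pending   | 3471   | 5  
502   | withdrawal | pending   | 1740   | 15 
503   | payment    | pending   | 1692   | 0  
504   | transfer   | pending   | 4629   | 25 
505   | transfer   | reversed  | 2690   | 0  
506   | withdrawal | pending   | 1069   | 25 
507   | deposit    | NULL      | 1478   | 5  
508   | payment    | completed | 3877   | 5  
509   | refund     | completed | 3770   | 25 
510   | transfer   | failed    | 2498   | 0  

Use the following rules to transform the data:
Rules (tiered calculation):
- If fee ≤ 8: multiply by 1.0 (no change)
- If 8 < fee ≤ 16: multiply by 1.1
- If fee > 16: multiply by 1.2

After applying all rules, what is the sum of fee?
121.5

Step 1: Tier 1 (fee ≤ 8): 6 records, sum = 15 × 1.0 = 15.0
Step 2: Tier 2 (8 < fee ≤ 16): 1 records, sum = 15 × 1.1 = 16.5
Step 3: Tier 3 (fee > 16): 3 records, sum = 75 × 1.2 = 90.0
Step 4: Final sum = 15.0 + 16.5 + 90.0 = 121.5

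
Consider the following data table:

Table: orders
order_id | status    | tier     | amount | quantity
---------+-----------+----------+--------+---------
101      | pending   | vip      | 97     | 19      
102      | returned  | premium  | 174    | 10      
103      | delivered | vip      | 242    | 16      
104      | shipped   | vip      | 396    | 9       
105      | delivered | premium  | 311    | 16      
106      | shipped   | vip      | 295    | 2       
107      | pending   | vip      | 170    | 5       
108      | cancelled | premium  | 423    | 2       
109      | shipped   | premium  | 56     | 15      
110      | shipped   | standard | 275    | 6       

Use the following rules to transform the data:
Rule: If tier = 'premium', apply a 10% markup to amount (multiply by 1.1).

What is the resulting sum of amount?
2535.4

Step 1: Records with tier = 'premium' have total amount = 964
Step 2: Apply multiplier: 964 × 1.1 = 1060.4
Step 3: Other records total: 1475
Step 4: Final sum = 1060.4 + 1475 = 2535.4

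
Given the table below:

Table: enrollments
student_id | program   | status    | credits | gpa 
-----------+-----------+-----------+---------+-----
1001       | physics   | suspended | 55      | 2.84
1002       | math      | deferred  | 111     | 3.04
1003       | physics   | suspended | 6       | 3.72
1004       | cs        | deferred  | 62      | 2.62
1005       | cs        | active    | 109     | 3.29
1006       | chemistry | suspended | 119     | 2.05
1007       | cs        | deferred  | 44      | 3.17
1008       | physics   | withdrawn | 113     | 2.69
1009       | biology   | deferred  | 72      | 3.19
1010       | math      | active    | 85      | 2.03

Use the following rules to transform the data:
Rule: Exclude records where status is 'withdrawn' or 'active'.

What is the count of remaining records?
7

Step 1: Count records to exclude
  - 1 (withdrawn) + 2 (active) = 3 records
Step 2: Total records: 10
Step 3: Remaining = 10 - 3 = 7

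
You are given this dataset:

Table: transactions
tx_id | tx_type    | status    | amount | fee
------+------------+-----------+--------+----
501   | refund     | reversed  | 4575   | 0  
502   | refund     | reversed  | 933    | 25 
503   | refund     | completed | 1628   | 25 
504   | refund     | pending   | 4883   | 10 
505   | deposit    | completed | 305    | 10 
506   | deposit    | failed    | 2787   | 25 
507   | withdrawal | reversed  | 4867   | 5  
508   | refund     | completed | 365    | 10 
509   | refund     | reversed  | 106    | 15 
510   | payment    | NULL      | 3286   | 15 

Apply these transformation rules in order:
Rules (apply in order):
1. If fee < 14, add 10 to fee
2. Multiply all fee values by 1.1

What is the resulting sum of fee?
209.0

Step 1: Apply Rule 1 - Add 10 to records with fee < 14
  - 5 records affected: 35 + (5 × 10) = 85
  - Unaffected records: 105
  - Sum after Rule 1: 190
Step 2: Apply Rule 2 - Multiply all by 1.1
  - 190 × 1.1 = 209.0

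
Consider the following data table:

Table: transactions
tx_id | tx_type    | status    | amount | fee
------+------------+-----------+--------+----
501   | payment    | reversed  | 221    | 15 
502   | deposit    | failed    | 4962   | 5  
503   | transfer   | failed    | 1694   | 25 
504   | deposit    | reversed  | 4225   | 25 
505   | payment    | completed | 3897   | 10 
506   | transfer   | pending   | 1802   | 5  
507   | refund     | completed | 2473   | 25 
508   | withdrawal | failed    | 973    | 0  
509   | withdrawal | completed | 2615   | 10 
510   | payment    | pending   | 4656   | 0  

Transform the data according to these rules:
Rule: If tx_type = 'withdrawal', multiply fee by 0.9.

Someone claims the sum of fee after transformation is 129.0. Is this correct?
No, the correct result is 119.0.

Step 1: Calculate the correct sum after transformation
Step 2: Apply multiplier 0.9 to records where tx_type = 'withdrawal'
Step 3: Correct result = 119.0
Step 4: Claimed result = 129.0
Step 5: 119.0 ≠ 129.0
Conclusion: The claimed result is incorrect. The correct answer is 119.0.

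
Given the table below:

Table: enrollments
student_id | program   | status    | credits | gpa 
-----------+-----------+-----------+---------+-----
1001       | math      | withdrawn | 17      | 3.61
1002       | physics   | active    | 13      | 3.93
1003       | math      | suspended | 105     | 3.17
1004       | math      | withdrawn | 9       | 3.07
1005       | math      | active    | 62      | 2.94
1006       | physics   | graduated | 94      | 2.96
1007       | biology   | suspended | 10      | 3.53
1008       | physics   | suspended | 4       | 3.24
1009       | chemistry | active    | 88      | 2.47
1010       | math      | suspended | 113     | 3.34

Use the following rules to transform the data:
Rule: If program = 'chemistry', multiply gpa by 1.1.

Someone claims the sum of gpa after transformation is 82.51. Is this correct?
No, the correct result is 32.51.

Step 1: Calculate the correct sum after transformation
Step 2: Apply multiplier 1.1 to records where program = 'chemistry'
Step 3: Correct result = 32.51
Step 4: Claimed result = 82.51
Step 5: 32.51 ≠ 82.51
Conclusion: The claimed result is incorrect. The correct answer is 32.51.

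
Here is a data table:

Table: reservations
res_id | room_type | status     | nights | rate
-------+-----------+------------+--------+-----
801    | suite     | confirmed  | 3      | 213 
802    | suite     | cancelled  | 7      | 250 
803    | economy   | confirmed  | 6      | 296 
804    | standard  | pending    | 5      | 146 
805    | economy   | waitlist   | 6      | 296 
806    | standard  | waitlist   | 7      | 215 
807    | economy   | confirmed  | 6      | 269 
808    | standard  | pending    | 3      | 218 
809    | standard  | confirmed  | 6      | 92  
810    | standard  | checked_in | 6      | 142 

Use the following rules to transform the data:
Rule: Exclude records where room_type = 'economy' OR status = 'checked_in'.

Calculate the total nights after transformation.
31

Step 1: Find records where room_type = 'economy' OR status = 'checked_in'
Step 2: 4 records match, summing to 24
Step 3: Original sum: 55
Step 4: Remaining sum = 55 - 24 = 31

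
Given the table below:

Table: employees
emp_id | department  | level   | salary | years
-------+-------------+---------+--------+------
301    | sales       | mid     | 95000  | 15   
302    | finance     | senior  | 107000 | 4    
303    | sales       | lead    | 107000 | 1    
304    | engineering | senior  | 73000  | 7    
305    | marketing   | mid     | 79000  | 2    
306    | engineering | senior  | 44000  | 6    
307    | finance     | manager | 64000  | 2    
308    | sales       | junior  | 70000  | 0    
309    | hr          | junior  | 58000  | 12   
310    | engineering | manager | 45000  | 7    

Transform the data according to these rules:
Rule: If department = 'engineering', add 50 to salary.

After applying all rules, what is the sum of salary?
742150

Step 1: Count records where department = 'engineering': 3
Step 2: Total bonus added: 3 × 50 = 150
Step 3: Original sum of salary: 742000
Step 4: Final sum = 742000 + 150 = 742150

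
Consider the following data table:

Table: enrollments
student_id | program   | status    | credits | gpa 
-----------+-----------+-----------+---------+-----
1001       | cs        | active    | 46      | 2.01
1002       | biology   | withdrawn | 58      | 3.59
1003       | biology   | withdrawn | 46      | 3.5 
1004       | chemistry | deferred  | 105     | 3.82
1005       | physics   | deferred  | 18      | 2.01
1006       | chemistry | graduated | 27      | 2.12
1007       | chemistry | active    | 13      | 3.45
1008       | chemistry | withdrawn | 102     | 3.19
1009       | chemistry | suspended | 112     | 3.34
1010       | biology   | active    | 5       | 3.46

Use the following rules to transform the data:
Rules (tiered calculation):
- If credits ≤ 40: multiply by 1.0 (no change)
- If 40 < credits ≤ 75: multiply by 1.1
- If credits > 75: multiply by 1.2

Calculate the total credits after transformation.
610.8

Step 1: Tier 1 (credits ≤ 40): 4 records, sum = 63 × 1.0 = 63.0
Step 2: Tier 2 (40 < credits ≤ 75): 3 records, sum = 150 × 1.1 = 165.0
Step 3: Tier 3 (credits > 75): 3 records, sum = 319 × 1.2 = 382.8
Step 4: Final sum = 63.0 + 165.0 + 382.8 = 610.8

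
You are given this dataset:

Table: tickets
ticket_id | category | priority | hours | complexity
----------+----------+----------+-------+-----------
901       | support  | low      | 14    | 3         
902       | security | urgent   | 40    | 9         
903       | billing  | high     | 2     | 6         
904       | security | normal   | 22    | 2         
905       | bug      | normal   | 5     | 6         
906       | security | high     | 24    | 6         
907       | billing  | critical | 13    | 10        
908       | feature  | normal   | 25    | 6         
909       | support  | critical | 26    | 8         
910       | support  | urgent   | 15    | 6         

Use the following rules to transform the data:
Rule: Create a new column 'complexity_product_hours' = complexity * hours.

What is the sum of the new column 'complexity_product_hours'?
1210

Step 1: For each record, compute complexity * hours
Example calculations:
  3 * 14 = 42
  9 * 40 = 360
  6 * 2 = 12
  ...
Step 2: Sum all derived values
Step 3: Total = 1210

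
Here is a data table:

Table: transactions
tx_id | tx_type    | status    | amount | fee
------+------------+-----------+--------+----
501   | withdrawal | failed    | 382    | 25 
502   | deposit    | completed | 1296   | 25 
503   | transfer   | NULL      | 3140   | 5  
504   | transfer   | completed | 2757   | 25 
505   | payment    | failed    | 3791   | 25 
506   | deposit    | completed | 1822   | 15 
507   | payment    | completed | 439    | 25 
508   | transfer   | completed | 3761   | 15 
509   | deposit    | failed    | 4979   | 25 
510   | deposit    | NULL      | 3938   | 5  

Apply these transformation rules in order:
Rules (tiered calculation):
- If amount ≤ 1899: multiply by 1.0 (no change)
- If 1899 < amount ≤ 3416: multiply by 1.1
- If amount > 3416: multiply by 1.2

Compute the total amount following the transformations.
30188.5

Step 1: Tier 1 (amount ≤ 1899): 4 records, sum = 3939 × 1.0 = 3939.0
Step 2: Tier 2 (1899 < amount ≤ 3416): 2 records, sum = 5897 × 1.1 = 6486.7
Step 3: Tier 3 (amount > 3416): 4 records, sum = 16469 × 1.2 = 19762.8
Step 4: Final sum = 3939.0 + 6486.7 + 19762.8 = 30188.5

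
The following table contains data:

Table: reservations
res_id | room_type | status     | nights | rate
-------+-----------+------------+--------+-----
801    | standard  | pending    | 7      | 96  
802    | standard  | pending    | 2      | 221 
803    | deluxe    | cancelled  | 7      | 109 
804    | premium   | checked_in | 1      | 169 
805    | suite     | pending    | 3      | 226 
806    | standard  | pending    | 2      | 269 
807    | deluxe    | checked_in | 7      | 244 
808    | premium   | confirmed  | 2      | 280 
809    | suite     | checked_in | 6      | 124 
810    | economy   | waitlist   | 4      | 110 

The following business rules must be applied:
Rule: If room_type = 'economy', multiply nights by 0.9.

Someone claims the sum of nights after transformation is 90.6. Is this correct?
No, the correct result is 40.6.

Step 1: Calculate the correct sum after transformation
Step 2: Apply multiplier 0.9 to records where room_type = 'economy'
Step 3: Correct result = 40.6
Step 4: Claimed result = 90.6
Step 5: 40.6 ≠ 90.6
Conclusion: The claimed result is incorrect. The correct answer is 40.6.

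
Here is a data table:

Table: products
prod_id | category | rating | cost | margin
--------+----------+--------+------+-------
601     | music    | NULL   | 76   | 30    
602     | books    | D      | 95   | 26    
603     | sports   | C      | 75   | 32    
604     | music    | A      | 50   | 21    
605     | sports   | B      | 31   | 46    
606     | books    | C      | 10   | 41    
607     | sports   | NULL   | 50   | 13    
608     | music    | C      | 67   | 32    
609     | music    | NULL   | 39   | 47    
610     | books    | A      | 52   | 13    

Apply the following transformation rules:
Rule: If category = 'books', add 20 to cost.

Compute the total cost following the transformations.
605

Step 1: Count records where category = 'books': 3
Step 2: Total bonus added: 3 × 20 = 60
Step 3: Original sum of cost: 545
Step 4: Final sum = 545 + 60 = 605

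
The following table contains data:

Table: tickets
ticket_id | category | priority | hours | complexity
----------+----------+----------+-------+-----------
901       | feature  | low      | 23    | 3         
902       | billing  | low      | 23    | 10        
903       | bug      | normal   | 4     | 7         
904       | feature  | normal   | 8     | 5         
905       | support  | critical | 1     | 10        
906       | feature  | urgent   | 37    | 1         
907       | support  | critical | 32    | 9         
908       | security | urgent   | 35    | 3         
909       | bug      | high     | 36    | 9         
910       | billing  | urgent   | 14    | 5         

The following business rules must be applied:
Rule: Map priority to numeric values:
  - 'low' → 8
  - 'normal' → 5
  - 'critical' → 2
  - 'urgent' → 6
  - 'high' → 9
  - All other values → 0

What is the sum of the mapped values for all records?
57

Step 1: Apply mapping to each record
Step 2: Count by status:
  'low': 2 records × 8 = 16
  'normal': 2 records × 5 = 10
  'critical': 2 records × 2 = 4
  'urgent': 3 records × 6 = 18
  'high': 1 records × 9 = 9
Step 3: Sum all mapped values = 57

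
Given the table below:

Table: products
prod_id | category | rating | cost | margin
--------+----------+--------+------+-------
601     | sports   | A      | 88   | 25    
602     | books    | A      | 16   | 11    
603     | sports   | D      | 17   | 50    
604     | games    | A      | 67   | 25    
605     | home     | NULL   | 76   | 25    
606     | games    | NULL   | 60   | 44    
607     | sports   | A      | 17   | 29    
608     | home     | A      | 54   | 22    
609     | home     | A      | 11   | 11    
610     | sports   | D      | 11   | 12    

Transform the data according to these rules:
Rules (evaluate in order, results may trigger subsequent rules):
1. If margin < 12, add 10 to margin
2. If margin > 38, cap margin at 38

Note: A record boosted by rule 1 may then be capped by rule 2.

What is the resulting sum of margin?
256

Step 1: Apply rule 1 to records with margin < 12
  - 2 records get bonus of 10
  - Of these, 0 records then exceed 38 and get capped
Step 2: Apply rule 2 to records with margin > 38
  - 2 records (original) are capped
Step 3: Calculate final sum = 256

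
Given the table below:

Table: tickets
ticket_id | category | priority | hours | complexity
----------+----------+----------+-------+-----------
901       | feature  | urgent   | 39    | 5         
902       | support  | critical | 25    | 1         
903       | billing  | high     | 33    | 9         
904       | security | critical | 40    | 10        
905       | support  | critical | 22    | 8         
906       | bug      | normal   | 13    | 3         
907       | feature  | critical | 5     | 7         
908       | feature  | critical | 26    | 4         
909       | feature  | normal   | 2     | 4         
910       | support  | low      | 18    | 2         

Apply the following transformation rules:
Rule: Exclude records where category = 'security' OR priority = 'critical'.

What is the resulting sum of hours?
105

Step 1: Find records where category = 'security' OR priority = 'critical'
Step 2: 5 records match, summing to 118
Step 3: Original sum: 223
Step 4: Remaining sum = 223 - 118 = 105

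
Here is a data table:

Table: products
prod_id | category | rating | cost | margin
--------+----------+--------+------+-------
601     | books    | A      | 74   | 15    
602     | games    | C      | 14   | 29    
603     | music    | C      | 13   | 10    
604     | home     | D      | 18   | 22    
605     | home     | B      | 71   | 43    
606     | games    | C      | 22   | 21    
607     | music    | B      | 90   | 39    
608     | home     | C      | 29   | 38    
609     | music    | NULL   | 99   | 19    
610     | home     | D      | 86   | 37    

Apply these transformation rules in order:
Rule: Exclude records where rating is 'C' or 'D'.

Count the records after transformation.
4

Step 1: Count records to exclude
  - 4 (C) + 2 (D) = 6 records
Step 2: Total records: 10
Step 3: Remaining = 10 - 6 = 4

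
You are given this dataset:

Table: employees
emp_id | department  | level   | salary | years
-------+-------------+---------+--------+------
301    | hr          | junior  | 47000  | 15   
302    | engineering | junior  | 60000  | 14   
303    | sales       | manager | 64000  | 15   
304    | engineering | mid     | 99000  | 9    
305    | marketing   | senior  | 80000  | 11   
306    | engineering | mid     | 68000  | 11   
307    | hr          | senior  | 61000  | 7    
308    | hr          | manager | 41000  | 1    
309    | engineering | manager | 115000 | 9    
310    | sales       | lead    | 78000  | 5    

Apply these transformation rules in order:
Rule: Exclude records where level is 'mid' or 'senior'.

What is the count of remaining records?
6

Step 1: Count records to exclude
  - 2 (mid) + 2 (senior) = 4 records
Step 2: Total records: 10
Step 3: Remaining = 10 - 4 = 6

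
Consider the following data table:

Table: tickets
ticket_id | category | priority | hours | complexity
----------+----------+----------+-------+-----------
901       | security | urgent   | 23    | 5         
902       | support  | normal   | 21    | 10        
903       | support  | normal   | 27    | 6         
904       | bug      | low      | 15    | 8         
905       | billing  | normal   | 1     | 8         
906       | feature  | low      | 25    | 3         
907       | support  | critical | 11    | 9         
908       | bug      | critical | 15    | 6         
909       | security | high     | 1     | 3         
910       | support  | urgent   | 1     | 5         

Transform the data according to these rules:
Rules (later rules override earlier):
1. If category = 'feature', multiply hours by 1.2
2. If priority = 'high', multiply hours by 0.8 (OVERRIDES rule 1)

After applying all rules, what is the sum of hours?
144.8

Step 1: Rule 2 takes priority for records with priority = 'high'
  - 1 records: 1 × 0.8 = 0.8
Step 2: Rule 1 applies to remaining records with category = 'feature'
  - 1 records: 25 × 1.2 = 30.0
Step 3: Other records unchanged: 114
Step 4: Final sum = 0.8 + 30.0 + 114 = 144.8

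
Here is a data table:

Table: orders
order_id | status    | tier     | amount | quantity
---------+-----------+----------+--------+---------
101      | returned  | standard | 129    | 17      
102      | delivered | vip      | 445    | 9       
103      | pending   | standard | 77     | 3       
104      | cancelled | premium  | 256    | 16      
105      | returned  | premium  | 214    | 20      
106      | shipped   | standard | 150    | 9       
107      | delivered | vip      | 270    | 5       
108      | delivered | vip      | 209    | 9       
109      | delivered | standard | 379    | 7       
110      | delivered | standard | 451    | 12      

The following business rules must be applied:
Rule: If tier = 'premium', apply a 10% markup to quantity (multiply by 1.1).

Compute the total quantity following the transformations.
110.6

Step 1: Records with tier = 'premium' have total quantity = 36
Step 2: Apply multiplier: 36 × 1.1 = 39.6
Step 3: Other records total: 71
Step 4: Final sum = 39.6 + 71 = 110.6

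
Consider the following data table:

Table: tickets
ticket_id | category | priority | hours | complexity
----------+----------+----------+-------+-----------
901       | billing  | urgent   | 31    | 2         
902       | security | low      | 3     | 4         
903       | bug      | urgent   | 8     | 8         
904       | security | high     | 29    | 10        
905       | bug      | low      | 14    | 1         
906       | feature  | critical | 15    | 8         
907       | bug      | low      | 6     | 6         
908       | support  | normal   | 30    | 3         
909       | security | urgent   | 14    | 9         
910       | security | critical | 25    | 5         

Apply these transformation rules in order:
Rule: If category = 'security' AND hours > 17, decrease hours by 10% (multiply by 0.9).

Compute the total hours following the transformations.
169.6

Step 1: Find records where category = 'security' AND hours > 17
Step 2: 2 records match, summing to 54
Step 3: After multiplier: 54 × 0.9 = 48.6
Step 4: Unaffected records sum: 121
Step 5: Final sum = 48.6 + 121 = 169.6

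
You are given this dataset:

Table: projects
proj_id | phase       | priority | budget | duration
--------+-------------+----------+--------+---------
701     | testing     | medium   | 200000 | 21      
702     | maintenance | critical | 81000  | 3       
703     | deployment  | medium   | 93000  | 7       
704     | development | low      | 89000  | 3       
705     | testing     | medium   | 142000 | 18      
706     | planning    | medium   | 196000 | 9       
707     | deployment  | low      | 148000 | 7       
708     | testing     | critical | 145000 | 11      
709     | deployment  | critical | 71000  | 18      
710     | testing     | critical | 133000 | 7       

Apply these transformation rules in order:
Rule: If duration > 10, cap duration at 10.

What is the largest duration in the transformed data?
10

Step 1: Original maximum duration = 21
Step 2: Apply cap at 10
Step 3: 4 records had duration > 10 and were capped
Step 4: Maximum after transformation = 10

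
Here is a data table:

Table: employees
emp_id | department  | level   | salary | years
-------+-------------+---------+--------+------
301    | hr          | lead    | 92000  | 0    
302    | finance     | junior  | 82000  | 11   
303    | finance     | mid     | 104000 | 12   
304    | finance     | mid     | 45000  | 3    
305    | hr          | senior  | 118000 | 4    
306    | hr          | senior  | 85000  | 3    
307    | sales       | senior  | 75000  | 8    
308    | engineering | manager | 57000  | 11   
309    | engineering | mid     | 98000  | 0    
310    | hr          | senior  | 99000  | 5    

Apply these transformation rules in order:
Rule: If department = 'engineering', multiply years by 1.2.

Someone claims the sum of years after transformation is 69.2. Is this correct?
No, the correct result is 59.2.

Step 1: Calculate the correct sum after transformation
Step 2: Apply multiplier 1.2 to records where department = 'engineering'
Step 3: Correct result = 59.2
Step 4: Claimed result = 69.2
Step 5: 59.2 ≠ 69.2
Conclusion: The claimed result is incorrect. The correct answer is 59.2.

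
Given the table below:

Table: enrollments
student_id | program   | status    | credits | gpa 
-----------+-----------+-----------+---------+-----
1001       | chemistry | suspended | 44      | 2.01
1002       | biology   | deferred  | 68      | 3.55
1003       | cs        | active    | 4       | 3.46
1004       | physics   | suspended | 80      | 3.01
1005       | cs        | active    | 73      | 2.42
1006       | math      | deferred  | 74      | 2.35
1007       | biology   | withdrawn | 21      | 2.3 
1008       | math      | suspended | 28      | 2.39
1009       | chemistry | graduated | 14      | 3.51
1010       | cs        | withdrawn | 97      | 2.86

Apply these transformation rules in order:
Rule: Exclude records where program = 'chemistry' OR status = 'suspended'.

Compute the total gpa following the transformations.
16.94

Step 1: Find records where program = 'chemistry' OR status = 'suspended'
Step 2: 4 records match, summing to 10.92
Step 3: Original sum: 27.86
Step 4: Remaining sum = 27.86 - 10.92 = 16.94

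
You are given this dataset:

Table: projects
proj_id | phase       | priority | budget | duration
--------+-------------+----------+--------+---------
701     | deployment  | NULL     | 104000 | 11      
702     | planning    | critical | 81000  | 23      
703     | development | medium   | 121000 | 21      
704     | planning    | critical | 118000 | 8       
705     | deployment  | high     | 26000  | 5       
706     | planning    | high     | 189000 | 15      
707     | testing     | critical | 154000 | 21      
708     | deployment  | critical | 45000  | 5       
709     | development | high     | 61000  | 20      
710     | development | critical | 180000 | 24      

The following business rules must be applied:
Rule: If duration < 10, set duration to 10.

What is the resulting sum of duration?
165

Step 1: 3 records have duration < 10
Step 2: These records originally summed to 18
Step 3: After setting to minimum: 3 × 10 = 30
Step 4: Unaffected records sum: 135
Step 5: Final sum = 30 + 135 = 165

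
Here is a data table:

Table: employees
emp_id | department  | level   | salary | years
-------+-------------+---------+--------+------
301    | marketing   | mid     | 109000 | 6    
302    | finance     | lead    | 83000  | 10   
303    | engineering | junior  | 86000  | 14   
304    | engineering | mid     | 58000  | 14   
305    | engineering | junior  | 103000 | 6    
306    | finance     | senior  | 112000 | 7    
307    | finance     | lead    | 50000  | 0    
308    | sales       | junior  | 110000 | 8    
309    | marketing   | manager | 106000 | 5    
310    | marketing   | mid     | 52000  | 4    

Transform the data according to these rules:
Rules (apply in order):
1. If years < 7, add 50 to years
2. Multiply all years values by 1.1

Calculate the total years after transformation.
356.4

Step 1: Apply Rule 1 - Add 50 to records with years < 7
  - 5 records affected: 21 + (5 × 50) = 271
  - Unaffected records: 53
  - Sum after Rule 1: 324
Step 2: Apply Rule 2 - Multiply all by 1.1
  - 324 × 1.1 = 356.4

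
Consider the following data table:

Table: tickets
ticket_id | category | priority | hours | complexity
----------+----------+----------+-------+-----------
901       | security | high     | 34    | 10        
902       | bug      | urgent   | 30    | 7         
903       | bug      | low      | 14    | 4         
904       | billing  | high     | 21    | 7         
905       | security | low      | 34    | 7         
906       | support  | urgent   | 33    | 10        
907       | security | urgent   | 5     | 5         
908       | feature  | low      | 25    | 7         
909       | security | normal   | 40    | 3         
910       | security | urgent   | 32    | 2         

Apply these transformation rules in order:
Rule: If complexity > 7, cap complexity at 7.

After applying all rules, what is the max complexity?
7

Step 1: Original maximum complexity = 10
Step 2: Apply cap at 7
Step 3: 2 records had complexity > 7 and were capped
Step 4: Maximum after transformation = 7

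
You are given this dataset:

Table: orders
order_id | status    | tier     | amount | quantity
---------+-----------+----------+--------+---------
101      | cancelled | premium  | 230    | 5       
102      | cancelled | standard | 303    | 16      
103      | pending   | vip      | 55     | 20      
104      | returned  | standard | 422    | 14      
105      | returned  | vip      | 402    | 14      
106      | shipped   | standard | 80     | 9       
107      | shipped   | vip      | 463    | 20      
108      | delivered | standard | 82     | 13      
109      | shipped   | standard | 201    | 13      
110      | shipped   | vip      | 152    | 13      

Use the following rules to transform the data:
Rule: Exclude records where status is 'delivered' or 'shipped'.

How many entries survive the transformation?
5

Step 1: Count records to exclude
  - 1 (delivered) + 4 (shipped) = 5 records
Step 2: Total records: 10
Step 3: Remaining = 10 - 5 = 5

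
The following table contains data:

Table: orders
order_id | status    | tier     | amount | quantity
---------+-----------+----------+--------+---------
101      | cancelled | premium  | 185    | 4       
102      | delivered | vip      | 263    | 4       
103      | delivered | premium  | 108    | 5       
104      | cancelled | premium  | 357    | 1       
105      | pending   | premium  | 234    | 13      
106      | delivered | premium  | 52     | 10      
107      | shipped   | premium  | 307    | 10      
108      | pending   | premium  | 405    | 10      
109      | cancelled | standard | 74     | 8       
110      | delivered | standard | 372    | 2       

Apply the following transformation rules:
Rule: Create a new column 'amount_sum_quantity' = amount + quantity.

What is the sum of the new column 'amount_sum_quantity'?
2424

Step 1: For each record, compute amount + quantity
Example calculations:
  185 + 4 = 189
  263 + 4 = 267
  108 + 5 = 113
  ...
Step 2: Sum all derived values
Step 3: Total = 2424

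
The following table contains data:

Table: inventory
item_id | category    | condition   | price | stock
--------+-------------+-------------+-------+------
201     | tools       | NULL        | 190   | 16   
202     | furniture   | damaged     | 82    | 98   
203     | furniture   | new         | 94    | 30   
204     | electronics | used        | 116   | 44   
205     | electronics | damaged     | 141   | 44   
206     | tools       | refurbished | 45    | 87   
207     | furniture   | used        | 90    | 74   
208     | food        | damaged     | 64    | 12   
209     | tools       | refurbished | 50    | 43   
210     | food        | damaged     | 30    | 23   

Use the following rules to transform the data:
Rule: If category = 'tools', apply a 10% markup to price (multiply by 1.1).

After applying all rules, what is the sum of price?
930.5

Step 1: Records with category = 'tools' have total price = 285
Step 2: Apply multiplier: 285 × 1.1 = 313.5
Step 3: Other records total: 617
Step 4: Final sum = 313.5 + 617 = 930.5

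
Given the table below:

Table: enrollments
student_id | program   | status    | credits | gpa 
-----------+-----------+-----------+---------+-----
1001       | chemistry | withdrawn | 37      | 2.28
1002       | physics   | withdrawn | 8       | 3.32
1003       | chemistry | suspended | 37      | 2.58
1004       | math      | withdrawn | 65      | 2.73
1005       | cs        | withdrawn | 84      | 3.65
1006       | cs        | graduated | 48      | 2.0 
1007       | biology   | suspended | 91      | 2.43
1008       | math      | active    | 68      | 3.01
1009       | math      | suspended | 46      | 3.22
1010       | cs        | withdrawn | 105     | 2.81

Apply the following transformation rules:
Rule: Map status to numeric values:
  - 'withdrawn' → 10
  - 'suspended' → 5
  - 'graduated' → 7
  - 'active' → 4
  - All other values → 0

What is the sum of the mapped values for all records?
76

Step 1: Apply mapping to each record
Step 2: Count by status:
  'withdrawn': 5 records × 10 = 50
  'suspended': 3 records × 5 = 15
  'graduated': 1 records × 7 = 7
  'active': 1 records × 4 = 4
Step 3: Sum all mapped values = 76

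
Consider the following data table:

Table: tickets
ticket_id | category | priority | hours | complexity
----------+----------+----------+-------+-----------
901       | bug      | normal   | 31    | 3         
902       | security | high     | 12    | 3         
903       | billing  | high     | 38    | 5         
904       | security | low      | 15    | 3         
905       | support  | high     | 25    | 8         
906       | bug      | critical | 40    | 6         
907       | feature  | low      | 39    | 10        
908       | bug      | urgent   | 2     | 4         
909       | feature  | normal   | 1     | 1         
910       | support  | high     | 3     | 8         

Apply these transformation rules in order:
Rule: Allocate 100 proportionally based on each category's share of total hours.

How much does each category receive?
billing: 18.45, bug: 35.44, feature: 19.42, security: 13.11, support: 13.59

Step 1: Calculate total hours = 206
Step 2: Calculate each category's proportion:
  billing: 38/206 = 18.45% → 18.45
  bug: 73/206 = 35.44% → 35.44
  feature: 40/206 = 19.42% → 19.42
  security: 27/206 = 13.11% → 13.11
  support: 28/206 = 13.59% → 13.59
Step 3: Verify: sum of allocations ≈ 100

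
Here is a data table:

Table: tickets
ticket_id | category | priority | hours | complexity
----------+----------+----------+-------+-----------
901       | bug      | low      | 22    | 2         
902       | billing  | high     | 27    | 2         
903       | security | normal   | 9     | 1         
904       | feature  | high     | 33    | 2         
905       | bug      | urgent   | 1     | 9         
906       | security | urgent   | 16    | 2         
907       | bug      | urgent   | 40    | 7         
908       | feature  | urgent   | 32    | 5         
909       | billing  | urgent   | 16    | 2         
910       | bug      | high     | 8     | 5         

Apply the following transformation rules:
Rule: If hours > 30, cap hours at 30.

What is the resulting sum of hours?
189

Step 1: 3 records have hours > 30
Step 2: These records originally summed to 105
Step 3: After capping: 3 × 30 = 90
Step 4: Unaffected records sum: 99
Step 5: Final sum = 90 + 99 = 189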